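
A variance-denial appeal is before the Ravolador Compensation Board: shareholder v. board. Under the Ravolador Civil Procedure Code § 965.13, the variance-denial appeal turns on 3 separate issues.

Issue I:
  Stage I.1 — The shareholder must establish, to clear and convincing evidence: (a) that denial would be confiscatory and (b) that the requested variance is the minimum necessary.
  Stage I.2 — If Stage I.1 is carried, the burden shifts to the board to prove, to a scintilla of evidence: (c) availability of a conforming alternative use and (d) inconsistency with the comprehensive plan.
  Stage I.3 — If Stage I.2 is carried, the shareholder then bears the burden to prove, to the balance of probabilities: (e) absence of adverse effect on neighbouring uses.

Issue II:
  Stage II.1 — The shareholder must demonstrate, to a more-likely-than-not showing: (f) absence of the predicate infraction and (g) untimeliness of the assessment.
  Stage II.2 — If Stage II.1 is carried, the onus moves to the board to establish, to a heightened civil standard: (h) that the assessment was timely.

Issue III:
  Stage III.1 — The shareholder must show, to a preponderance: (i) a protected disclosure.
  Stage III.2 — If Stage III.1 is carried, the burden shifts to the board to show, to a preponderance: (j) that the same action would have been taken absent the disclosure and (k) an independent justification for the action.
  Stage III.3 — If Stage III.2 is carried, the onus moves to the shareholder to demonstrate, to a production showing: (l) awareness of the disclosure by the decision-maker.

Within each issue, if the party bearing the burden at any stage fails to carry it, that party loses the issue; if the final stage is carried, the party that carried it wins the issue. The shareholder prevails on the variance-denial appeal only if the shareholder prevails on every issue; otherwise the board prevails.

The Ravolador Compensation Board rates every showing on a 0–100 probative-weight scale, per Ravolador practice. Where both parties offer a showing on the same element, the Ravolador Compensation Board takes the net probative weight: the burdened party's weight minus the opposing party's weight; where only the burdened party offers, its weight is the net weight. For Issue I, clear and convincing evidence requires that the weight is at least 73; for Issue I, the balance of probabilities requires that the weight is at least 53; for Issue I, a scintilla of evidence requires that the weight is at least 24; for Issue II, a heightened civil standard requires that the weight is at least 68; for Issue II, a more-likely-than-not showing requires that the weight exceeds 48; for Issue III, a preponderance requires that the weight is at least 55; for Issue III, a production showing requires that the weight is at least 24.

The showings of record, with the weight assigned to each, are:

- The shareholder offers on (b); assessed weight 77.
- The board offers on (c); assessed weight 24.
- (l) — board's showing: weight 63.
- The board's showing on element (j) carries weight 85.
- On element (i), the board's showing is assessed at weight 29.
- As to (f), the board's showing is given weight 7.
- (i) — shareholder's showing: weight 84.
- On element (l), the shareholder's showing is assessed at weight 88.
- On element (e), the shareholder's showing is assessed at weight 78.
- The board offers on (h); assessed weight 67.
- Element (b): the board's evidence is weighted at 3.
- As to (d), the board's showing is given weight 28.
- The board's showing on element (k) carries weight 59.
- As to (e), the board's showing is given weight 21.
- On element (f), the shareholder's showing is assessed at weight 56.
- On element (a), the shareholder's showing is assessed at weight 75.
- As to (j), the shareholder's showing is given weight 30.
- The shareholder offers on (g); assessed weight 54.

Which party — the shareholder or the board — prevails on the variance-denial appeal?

— Issue I —
At Stage I.1 the shareholder must meet clear and convincing evidence (weight is at least 73): on (a) the weight is 75, ≥ 73, so (a) meets the standard; on (b) the weight is 77 less the opposing 3 gives net 74, ≥ 73, so (b) meets the standard.
  All elements met. The burden passes to the board.
At Stage I.2 the board must meet a scintilla of evidence (weight is at least 24): on (c) the weight is 24, ≥ 24, so (c) meets the standard; on (d) the weight is 28, ≥ 24, so (d) meets the standard.
  Stage I.2 is satisfied; the onus moves to the shareholder.
At Stage I.3 the shareholder must meet the balance of probabilities (weight is at least 53): on (e) the weight is 78 less the opposing 21 gives net 57, which does reach 53, so (e) meets the standard.
  Stage I.3 carried; the final stage is satisfied.
Every stage carried; the shareholder prevails on this issue.
— Issue II —
Stage II.1 (shareholder, a more-likely-than-not showing, weight exceeds 48): (f) net 56−7=49 > 48 — meets; (g) 54 > 48 — meets.
  Stage II.1 is satisfied; the onus moves to the board.
Stage II.2 (board, a heightened civil standard, weight is at least 68): (h) 67 < 68 — fails.
  Not every element is met, so the board fails to carry Stage II.2.
So the shareholder prevails on this issue.
— Issue III —
Stage III.1 (shareholder, a preponderance, weight is at least 55): (i) net 84−29=55 ≥ 55 — meets.
  Stage III.1 carried; the burden shifts to the board.
Stage III.2 (board, a preponderance, weight is at least 55): (j) net 85−30=55 ≥ 55 — meets; (k) 59 ≥ 55 — meets.
  Stage III.2 is satisfied; the onus moves to the shareholder.
Stage III.3 (shareholder, a production showing, weight is at least 24): (l) net 88−63=25 ≥ 24 — meets.
  All elements met at the final stage.
With every stage satisfied, the shareholder prevails on this issue.
Per-issue: Issue I → shareholder; Issue II → shareholder; Issue III → shareholder. The shareholder must prevail on every issue; overall, the shareholder prevails.

shareholder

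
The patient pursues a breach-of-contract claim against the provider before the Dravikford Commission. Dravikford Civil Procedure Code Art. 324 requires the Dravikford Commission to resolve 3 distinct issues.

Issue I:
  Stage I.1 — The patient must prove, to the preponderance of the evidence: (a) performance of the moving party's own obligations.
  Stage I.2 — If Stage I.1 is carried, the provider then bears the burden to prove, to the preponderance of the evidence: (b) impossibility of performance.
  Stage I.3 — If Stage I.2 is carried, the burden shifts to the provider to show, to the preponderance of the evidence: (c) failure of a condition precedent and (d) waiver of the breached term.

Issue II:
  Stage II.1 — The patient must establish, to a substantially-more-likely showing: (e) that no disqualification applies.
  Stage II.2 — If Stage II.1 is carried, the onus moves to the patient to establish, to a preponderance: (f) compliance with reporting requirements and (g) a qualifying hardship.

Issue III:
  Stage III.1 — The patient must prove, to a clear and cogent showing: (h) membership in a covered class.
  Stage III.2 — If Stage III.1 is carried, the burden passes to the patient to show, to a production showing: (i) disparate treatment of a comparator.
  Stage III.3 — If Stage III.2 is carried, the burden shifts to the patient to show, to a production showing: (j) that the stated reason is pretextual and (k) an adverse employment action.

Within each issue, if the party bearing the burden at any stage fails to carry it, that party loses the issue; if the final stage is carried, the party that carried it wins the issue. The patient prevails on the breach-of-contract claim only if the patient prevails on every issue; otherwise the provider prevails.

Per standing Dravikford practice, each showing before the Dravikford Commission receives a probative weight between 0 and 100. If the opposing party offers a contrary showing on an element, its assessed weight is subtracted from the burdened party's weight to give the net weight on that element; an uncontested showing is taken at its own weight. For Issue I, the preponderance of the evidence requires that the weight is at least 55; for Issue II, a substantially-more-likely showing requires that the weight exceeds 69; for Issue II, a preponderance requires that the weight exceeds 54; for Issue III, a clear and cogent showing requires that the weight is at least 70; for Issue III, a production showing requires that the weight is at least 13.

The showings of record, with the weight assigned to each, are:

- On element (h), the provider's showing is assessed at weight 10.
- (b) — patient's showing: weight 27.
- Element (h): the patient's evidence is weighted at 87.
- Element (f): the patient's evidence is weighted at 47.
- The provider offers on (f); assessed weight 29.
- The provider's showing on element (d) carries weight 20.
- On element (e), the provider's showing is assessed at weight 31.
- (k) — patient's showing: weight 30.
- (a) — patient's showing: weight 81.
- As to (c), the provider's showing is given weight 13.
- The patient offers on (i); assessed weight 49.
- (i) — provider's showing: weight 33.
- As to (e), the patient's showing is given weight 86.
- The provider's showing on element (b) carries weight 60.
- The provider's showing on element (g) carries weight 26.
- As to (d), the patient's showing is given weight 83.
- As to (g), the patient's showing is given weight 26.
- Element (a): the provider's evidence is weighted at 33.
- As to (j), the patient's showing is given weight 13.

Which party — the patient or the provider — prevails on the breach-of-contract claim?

provider

— Issue I —
Stage I.1 — burden on patient; standard: the preponderance of the evidence (weight is at least 55).
    (a): 81 − 33 = 48 < 55 [not met]
  Not every element is met, so the patient fails to carry Stage I.1.
The analysis ends at Stage I.1; the provider prevails on this issue.
— Issue II —
Stage II.1 — burden on patient; standard: a substantially-more-likely showing (weight exceeds 69).
    (e): 86 − 31 = 55 ≤ 69 [not met]
  Stage II.1 not carried; the patient fails its burden.
The analysis ends at Stage II.1; the provider prevails on this issue.
— Issue III —
At Stage III.1 the patient must meet a clear and cogent showing (weight is at least 70): on (h) the weight is 87 less the opposing 10 gives net 77, which does reach 70, so (h) meets the standard.
  All elements met. The patient retains the burden for Stage III.2.
At Stage III.2 the patient must meet a production showing (weight is at least 13): on (i) the weight is 49 less the opposing 33 gives net 16, which does reach 13, so (i) meets the standard.
  All elements met. The patient retains the burden for Stage III.3.
At Stage III.3 the patient must meet a production showing (weight is at least 13): on (j) the weight is 13, ≥ 13, so (j) meets the standard; on (k) the weight is 30, ≥ 13, so (k) meets the standard.
  All elements met at the final stage.
With every stage satisfied, the patient prevails on this issue.
Per-issue: Issue I → provider; Issue II → provider; Issue III → patient. The patient must prevail on every issue; overall, the provider prevails.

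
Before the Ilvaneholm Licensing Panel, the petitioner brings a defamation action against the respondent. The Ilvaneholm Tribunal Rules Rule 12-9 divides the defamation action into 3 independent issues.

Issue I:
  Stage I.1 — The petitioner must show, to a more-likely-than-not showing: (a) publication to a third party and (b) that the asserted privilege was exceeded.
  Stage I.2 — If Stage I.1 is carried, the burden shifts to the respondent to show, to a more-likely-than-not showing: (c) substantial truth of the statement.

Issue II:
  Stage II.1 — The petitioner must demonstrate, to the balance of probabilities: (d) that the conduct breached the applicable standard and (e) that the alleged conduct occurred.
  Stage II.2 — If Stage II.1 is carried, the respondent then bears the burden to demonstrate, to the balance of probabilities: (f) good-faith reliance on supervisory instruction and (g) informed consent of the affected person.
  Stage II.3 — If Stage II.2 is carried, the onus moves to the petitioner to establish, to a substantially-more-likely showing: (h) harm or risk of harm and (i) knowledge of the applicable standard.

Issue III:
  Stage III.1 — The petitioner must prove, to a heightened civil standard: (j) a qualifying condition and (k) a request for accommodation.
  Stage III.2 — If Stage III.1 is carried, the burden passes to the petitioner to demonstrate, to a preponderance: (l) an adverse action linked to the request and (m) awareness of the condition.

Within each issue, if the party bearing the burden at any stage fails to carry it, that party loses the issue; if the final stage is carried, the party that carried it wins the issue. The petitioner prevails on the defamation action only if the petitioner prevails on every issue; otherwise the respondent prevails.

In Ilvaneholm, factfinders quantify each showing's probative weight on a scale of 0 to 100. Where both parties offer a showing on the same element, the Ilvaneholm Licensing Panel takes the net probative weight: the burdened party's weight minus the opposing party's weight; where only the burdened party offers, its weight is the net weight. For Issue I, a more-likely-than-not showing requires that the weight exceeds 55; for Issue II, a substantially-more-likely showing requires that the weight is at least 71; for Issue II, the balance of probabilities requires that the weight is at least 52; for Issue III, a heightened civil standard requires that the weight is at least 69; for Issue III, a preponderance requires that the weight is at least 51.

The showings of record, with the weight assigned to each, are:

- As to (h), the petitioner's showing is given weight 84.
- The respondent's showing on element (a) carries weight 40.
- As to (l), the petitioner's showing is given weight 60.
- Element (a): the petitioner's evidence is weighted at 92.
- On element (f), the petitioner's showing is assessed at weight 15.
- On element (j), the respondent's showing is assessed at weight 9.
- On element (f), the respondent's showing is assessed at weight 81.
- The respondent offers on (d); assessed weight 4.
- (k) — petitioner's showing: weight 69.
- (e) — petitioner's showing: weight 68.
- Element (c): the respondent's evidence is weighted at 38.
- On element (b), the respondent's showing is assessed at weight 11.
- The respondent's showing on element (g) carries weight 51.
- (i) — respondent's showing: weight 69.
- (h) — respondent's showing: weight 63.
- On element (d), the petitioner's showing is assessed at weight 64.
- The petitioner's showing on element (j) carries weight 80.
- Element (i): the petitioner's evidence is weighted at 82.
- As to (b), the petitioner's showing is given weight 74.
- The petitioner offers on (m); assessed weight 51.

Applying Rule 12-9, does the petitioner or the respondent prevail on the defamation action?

respondent

— Issue I —
Stage I.1 — burden on petitioner; standard: a more-likely-than-not showing (weight exceeds 55).
    (a): 92 − 40 = 52 ≤ 55 [not met]
    (b): 74 − 11 = 63 > 55 [met]
  Stage I.1 not carried; the petitioner fails its burden.
So the respondent prevails on this issue.
— Issue II —
Stage II.1 — burden on petitioner; standard: the balance of probabilities (weight is at least 52).
    (d): 64 − 4 = 60 ≥ 52 [met]
    (e): 68 ≥ 52 [met]
  Stage II.1 carried; the burden shifts to the respondent.
Stage II.2 — burden on respondent; standard: the balance of probabilities (weight is at least 52).
    (f): 81 − 15 = 66 ≥ 52 [met]
    (g): 51 < 52 [not met]
  Not every element is met, so the respondent fails to carry Stage II.2.
So the petitioner prevails on this issue.
— Issue III —
At Stage III.1 the petitioner must meet a heightened civil standard (weight is at least 69): on (j) the weight is 80 less the opposing 9 gives net 71, which does reach 69, so (j) meets the standard; on (k) the weight is 69, ≥ 69, so (k) meets the standard.
  Stage III.1 is satisfied; the petitioner continues to bear the burden.
At Stage III.2 the petitioner must meet a preponderance (weight is at least 51): on (l) the weight is 60, which does reach 51, so (l) meets the standard; on (m) the weight is 51, which does reach 51, so (m) meets the standard.
  All elements met at the final stage.
With every stage satisfied, the petitioner prevails on this issue.
Per-issue: Issue I → respondent; Issue II → petitioner; Issue III → petitioner. The petitioner must prevail on every issue; overall, the respondent prevails.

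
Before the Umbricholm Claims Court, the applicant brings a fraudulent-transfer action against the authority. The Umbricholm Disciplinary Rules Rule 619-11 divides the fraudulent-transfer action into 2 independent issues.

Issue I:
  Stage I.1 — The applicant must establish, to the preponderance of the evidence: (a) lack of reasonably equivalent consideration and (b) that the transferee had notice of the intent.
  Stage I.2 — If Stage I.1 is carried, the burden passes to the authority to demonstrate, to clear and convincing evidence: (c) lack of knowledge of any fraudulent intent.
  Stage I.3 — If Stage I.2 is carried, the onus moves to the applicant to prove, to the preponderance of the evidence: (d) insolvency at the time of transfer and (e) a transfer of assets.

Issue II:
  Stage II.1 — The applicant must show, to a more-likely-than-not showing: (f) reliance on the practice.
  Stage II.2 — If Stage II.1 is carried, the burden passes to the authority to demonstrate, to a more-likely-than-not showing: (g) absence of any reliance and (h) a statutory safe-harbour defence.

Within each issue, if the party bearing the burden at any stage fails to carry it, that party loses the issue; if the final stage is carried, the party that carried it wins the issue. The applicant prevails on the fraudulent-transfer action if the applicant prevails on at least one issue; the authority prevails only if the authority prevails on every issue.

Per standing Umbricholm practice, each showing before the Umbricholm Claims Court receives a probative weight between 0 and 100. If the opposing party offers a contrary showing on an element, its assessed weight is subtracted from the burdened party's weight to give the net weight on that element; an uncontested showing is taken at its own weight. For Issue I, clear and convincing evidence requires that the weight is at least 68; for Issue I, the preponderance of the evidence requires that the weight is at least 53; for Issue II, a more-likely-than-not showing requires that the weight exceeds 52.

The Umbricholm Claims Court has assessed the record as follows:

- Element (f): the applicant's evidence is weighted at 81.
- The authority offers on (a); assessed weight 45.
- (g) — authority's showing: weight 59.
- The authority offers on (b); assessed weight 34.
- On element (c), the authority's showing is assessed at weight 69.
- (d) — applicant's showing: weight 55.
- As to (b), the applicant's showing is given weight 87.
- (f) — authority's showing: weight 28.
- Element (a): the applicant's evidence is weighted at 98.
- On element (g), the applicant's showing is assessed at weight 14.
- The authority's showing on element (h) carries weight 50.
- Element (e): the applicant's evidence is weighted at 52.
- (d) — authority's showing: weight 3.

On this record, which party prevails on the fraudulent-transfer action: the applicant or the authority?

applicant

— Issue I —
Stage I.1 — burden on applicant; standard: the preponderance of the evidence (weight is at least 53).
    (a): 98 − 45 = 53 ≥ 53 [met]
    (b): 87 − 34 = 53 ≥ 53 [met]
  The applicant carries Stage I.1; the authority now bears the burden.
Stage I.2 — burden on authority; standard: clear and convincing evidence (weight is at least 68).
    (c): 69 ≥ 68 [met]
  Stage I.2 carried; the burden shifts to the applicant.
Stage I.3 — burden on applicant; standard: the preponderance of the evidence (weight is at least 53).
    (d): 55 − 3 = 52 < 53 [not met]
    (e): 52 < 53 [not met]
  Not every element is met, so the applicant fails to carry Stage I.3.
The analysis ends at Stage I.3; the authority prevails on this issue.
— Issue II —
At Stage II.1 the applicant must meet a more-likely-than-not showing (weight exceeds 52): on (f) the weight is 81 less the opposing 28 gives net 53, > 52, so (f) meets the standard.
  Stage II.1 carried; the burden shifts to the authority.
At Stage II.2 the authority must meet a more-likely-than-not showing (weight exceeds 52): on (g) the weight is 59 less the opposing 14 gives net 45, which does not exceed 52, so (g) does not meet the standard; on (h) the weight is 50, which does not exceed 52, so (h) does not meet the standard.
  Not every element is met, so the authority fails to carry Stage II.2.
So the applicant prevails on this issue.
Per-issue: Issue I → authority; Issue II → applicant. The applicant must prevail on at least one issue; overall, the applicant prevails.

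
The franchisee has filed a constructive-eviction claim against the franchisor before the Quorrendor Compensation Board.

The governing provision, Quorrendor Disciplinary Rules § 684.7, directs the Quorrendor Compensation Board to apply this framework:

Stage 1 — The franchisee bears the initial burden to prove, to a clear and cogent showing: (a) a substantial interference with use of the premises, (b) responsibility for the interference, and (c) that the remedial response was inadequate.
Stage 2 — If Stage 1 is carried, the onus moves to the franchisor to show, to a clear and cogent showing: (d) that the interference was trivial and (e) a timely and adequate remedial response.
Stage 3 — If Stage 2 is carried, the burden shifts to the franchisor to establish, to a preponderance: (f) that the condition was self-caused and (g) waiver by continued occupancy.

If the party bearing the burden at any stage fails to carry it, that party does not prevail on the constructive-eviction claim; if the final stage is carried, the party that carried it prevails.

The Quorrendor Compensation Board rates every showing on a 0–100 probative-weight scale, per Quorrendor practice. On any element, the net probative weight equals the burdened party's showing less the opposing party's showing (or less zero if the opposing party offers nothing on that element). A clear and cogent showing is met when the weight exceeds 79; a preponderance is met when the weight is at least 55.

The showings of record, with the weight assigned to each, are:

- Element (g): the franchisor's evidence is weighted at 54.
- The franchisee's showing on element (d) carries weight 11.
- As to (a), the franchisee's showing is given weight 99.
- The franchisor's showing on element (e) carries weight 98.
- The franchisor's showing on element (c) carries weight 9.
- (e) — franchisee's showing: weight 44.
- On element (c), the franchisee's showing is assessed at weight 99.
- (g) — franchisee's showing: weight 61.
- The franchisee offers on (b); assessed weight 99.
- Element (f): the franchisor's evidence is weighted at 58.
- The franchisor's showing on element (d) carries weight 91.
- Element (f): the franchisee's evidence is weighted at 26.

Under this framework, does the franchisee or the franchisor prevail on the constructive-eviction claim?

franchisee

At Stage 1 the franchisee must meet a clear and cogent showing (weight exceeds 79): on (a) the weight is 99, > 79, so (a) meets the standard; on (b) the weight is 99, > 79, so (b) meets the standard; on (c) the weight is 99 less the opposing 9 gives net 90, which does exceed 79, so (c) meets the standard.
  The franchisee carries Stage 1; the franchisor now bears the burden.
At Stage 2 the franchisor must meet a clear and cogent showing (weight exceeds 79): on (d) the weight is 91 less the opposing 11 gives net 80, > 79, so (d) meets the standard; on (e) the weight is 98 less the opposing 44 gives net 54, ≤ 79, so (e) does not meet the standard.
  Stage 2 not carried; the franchisor fails its burden.
The analysis ends at Stage 2; the franchisee prevails.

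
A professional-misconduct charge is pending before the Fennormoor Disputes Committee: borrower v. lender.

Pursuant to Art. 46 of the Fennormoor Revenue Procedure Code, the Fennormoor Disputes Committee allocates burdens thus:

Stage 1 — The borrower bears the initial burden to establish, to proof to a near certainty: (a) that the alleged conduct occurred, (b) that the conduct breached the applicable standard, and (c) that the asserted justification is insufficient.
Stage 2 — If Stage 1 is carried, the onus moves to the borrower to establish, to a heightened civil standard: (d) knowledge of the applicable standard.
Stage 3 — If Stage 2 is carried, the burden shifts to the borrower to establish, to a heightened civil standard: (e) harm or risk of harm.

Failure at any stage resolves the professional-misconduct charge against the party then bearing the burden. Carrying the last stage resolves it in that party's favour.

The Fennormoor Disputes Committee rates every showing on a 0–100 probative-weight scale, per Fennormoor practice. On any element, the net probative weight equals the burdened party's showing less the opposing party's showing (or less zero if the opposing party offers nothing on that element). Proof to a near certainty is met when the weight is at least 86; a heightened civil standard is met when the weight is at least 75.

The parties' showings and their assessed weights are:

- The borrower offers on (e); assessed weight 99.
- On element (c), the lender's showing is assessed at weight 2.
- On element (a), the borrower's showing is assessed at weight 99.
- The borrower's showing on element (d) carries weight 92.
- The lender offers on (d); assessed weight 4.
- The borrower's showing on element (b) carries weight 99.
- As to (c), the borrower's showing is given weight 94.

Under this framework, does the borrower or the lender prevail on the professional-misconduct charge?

At Stage 1 the borrower must meet proof to a near certainty (weight is at least 86): on (a) the weight is 99, which does reach 86, so (a) meets the standard; on (b) the weight is 99, which does reach 86, so (b) meets the standard; on (c) the weight is 94 less the opposing 2 gives net 92, ≥ 86, so (c) meets the standard.
  All elements met. The borrower retains the burden for Stage 2.
At Stage 2 the borrower must meet a heightened civil standard (weight is at least 75): on (d) the weight is 92 less the opposing 4 gives net 88, ≥ 75, so (d) meets the standard.
  All elements met. The borrower retains the burden for Stage 3.
At Stage 3 the borrower must meet a heightened civil standard (weight is at least 75): on (e) the weight is 99, ≥ 75, so (e) meets the standard.
  All elements met at the final stage.
Every stage carried; the borrower prevails.

borrower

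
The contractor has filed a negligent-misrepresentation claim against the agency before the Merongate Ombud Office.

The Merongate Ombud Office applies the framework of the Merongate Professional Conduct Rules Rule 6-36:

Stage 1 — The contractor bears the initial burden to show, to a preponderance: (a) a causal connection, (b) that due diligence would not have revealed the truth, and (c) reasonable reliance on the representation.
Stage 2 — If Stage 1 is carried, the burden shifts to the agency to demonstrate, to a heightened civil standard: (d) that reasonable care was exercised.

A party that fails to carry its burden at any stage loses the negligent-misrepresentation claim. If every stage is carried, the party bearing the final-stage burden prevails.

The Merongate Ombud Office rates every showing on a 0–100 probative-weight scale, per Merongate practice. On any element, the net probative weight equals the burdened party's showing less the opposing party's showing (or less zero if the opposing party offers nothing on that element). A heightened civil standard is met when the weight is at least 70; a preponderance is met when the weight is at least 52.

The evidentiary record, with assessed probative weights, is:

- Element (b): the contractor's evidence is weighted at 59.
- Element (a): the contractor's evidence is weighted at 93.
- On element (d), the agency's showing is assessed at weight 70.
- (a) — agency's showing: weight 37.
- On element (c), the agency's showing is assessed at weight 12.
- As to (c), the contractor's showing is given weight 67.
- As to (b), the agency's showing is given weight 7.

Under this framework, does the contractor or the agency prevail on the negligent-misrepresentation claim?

Stage 1 — burden on contractor; standard: a preponderance (weight is at least 52).
    (a): 93 − 37 = 56 ≥ 52 [met]
    (b): 59 − 7 = 52 ≥ 52 [met]
    (c): 67 − 12 = 55 ≥ 52 [met]
  Stage 1 carried; the burden shifts to the agency.
Stage 2 — burden on agency; standard: a heightened civil standard (weight is at least 70).
    (d): 70 ≥ 70 [met]
  All elements met at the final stage.
With every stage satisfied, the agency prevails.

agency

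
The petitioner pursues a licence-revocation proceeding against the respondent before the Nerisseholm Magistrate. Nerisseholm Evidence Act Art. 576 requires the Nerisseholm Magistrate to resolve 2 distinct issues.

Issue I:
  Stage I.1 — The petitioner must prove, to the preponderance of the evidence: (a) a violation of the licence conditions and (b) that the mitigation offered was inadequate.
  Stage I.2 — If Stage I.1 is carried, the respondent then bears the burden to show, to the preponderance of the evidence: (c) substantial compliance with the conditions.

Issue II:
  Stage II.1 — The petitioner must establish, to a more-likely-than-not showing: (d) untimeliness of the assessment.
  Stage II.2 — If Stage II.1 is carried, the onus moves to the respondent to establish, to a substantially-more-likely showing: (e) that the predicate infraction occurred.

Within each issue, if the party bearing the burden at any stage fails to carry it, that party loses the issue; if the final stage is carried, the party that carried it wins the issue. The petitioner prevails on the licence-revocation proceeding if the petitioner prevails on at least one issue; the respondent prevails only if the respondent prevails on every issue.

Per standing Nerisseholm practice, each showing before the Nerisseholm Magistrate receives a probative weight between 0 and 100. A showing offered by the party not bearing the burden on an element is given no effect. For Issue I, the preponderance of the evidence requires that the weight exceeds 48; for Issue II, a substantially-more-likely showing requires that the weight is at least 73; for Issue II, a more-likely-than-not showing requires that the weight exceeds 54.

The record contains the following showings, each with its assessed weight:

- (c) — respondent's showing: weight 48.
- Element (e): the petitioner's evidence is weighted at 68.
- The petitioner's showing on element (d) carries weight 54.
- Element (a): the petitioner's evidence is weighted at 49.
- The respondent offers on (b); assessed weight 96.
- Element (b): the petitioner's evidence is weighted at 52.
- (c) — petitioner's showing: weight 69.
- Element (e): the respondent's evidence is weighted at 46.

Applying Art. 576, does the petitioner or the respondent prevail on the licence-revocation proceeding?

— Issue I —
Stage I.1 (petitioner, the preponderance of the evidence, weight exceeds 48): (a) 49 > 48 — meets; (b) 52 (respondent's 96 disregarded) > 48 — meets.
  The petitioner carries Stage I.1; the respondent now bears the burden.
Stage I.2 (respondent, the preponderance of the evidence, weight exceeds 48): (c) 48 (petitioner's 69 disregarded) ≤ 48 — fails.
  Stage I.2 not carried; the respondent fails its burden.
The petitioner prevails on this issue.
— Issue II —
Stage II.1 (petitioner, a more-likely-than-not showing, weight exceeds 54): (d) 54 ≤ 54 — fails.
  Not every element is met, so the petitioner fails to carry Stage II.1.
The analysis ends at Stage II.1; the respondent prevails on this issue.
Per-issue: Issue I → petitioner; Issue II → respondent. The petitioner must prevail on at least one issue; overall, the petitioner prevails.

petitioner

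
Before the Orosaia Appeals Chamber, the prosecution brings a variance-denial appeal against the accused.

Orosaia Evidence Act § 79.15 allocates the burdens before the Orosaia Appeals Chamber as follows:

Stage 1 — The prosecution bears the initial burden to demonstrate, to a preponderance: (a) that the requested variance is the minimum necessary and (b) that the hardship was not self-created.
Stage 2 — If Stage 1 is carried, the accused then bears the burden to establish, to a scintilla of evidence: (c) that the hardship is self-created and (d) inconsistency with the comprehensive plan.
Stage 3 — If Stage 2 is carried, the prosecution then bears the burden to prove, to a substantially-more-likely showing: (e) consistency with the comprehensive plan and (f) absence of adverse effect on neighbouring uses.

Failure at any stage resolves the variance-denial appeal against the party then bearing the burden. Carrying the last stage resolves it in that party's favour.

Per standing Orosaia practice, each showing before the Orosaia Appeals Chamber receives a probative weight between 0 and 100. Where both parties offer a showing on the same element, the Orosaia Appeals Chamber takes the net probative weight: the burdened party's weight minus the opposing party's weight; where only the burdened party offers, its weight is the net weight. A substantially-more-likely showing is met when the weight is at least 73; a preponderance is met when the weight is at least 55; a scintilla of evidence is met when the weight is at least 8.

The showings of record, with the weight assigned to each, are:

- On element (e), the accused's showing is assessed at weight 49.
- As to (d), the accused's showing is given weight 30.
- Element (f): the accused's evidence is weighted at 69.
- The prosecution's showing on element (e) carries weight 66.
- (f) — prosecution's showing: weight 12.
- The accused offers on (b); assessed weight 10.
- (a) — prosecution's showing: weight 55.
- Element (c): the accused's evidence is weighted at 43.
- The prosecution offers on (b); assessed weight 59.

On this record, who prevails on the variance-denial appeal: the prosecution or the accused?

accused

Stage 1 — burden on prosecution; standard: a preponderance (weight is at least 55).
    (a): 55 ≥ 55 [met]
    (b): 59 − 10 = 49 < 55 [not met]
  The prosecution does not carry Stage 1.
So the accused prevails.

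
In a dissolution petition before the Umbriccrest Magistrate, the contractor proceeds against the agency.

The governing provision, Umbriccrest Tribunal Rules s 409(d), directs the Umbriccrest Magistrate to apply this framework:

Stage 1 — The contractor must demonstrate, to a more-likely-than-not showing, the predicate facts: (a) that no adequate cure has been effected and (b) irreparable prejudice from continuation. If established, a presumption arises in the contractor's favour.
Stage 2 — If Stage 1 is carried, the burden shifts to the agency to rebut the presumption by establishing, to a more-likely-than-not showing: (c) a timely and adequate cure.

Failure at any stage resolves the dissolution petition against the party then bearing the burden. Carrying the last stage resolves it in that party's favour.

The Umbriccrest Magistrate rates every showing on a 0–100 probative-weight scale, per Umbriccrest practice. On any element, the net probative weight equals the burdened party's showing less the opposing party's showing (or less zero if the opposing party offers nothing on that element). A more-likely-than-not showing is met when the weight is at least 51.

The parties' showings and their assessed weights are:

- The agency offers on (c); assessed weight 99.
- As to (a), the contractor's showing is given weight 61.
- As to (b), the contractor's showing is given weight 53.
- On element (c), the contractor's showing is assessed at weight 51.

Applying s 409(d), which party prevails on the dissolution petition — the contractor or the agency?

contractor

Stage 1 (contractor, a more-likely-than-not showing, weight is at least 51): (a) 61 ≥ 51 — meets; (b) 53 ≥ 51 — meets.
  The contractor carries Stage 1; the agency now bears the burden.
Stage 2 (agency, a more-likely-than-not showing, weight is at least 51): (c) net 99−51=48 < 51 — fails.
  Not every element is met, so the agency fails to carry Stage 2.
So the contractor prevails.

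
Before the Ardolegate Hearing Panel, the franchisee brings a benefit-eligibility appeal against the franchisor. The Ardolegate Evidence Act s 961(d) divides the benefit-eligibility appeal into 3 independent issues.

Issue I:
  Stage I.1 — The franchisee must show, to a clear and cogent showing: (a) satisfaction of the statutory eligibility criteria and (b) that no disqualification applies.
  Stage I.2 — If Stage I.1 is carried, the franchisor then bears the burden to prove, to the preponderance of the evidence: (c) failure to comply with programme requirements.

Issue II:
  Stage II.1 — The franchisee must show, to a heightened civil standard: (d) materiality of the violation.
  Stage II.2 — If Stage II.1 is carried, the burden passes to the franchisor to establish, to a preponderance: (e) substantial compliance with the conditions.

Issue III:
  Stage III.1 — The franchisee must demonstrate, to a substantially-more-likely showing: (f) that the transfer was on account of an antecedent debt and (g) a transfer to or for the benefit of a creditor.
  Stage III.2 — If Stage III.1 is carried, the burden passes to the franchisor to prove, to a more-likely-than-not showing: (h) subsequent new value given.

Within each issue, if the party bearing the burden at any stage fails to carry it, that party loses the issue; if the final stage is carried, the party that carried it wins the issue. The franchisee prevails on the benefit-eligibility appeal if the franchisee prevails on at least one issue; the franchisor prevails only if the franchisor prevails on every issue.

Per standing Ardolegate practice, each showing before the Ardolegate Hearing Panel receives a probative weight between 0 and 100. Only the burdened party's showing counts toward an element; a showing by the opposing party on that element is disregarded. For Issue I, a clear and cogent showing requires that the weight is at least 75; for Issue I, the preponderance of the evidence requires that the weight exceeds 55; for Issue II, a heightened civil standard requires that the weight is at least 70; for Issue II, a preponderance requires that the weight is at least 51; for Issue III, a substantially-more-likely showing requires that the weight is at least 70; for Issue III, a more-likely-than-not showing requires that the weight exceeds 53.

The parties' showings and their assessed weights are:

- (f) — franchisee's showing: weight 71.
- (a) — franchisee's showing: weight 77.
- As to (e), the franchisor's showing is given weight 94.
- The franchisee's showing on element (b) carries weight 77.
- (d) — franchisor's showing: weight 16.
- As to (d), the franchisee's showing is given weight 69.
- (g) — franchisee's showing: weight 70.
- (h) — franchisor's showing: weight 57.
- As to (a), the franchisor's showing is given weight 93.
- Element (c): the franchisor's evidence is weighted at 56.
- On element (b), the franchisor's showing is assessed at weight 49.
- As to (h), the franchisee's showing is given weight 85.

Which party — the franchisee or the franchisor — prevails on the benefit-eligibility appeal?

— Issue I —
Stage I.1 (franchisee, a clear and cogent showing, weight is at least 75): (a) 77 (franchisor's 93 disregarded) ≥ 75 — meets; (b) 77 (franchisor's 49 disregarded) ≥ 75 — meets.
  Stage I.1 is satisfied; the onus moves to the franchisor.
Stage I.2 (franchisor, the preponderance of the evidence, weight exceeds 55): (c) 56 > 55 — meets.
  Stage I.2 carried; the final stage is satisfied.
All stages carried — the franchisor prevails on this issue.
— Issue II —
Stage II.1 — burden on franchisee; standard: a heightened civil standard (weight is at least 70).
    (d): 69 (franchisor's 16 disregarded) < 70 [not met]
  Not every element is met, so the franchisee fails to carry Stage II.1.
The franchisor prevails on this issue.
— Issue III —
Stage III.1 — burden on franchisee; standard: a substantially-more-likely showing (weight is at least 70).
    (f): 71 ≥ 70 [met]
    (g): 70 ≥ 70 [met]
  Stage III.1 carried; the burden shifts to the franchisor.
Stage III.2 — burden on franchisor; standard: a more-likely-than-not showing (weight exceeds 53).
    (h): 57 (franchisee's 85 disregarded) > 53 [met]
  Stage III.2 carried; the final stage is satisfied.
All stages carried — the franchisor prevails on this issue.
Per-issue: Issue I → franchisor; Issue II → franchisor; Issue III → franchisor. The franchisee must prevail on at least one issue; overall, the franchisor prevails.

franchisor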